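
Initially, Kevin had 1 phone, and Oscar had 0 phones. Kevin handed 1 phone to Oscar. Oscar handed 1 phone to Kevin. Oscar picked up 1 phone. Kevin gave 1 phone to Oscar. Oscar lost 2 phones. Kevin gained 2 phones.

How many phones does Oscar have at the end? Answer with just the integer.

Answer: 0

Derivation:
Tracking counts step by step:
Start: Kevin=1, Oscar=0
Event 1 (Kevin -> Oscar, 1): Kevin: 1 -> 0, Oscar: 0 -> 1. State: Kevin=0, Oscar=1
Event 2 (Oscar -> Kevin, 1): Oscar: 1 -> 0, Kevin: 0 -> 1. State: Kevin=1, Oscar=0
Event 3 (Oscar +1): Oscar: 0 -> 1. State: Kevin=1, Oscar=1
Event 4 (Kevin -> Oscar, 1): Kevin: 1 -> 0, Oscar: 1 -> 2. State: Kevin=0, Oscar=2
Event 5 (Oscar -2): Oscar: 2 -> 0. State: Kevin=0, Oscar=0
Event 6 (Kevin +2): Kevin: 0 -> 2. State: Kevin=2, Oscar=0

Oscar's final count: 0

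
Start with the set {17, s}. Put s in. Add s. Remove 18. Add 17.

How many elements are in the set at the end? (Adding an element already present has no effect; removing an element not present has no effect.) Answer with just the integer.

Tracking the set through each operation:
Start: {17, s}
Event 1 (add s): already present, no change. Set: {17, s}
Event 2 (add s): already present, no change. Set: {17, s}
Event 3 (remove 18): not present, no change. Set: {17, s}
Event 4 (add 17): already present, no change. Set: {17, s}

Final set: {17, s} (size 2)

Answer: 2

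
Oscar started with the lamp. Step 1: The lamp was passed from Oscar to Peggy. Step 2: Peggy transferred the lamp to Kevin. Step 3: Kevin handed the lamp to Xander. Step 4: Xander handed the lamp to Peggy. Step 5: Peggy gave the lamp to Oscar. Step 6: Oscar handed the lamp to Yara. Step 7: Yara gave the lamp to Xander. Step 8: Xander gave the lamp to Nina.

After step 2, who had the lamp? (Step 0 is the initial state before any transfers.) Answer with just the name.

Tracking the lamp holder through step 2:
After step 0 (start): Oscar
After step 1: Peggy
After step 2: Kevin

At step 2, the holder is Kevin.

Answer: Kevin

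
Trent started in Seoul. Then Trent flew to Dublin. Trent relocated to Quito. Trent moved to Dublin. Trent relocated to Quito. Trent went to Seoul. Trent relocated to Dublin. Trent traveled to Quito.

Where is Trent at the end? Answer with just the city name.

Answer: Quito

Derivation:
Tracking Trent's location:
Start: Trent is in Seoul.
After move 1: Seoul -> Dublin. Trent is in Dublin.
After move 2: Dublin -> Quito. Trent is in Quito.
After move 3: Quito -> Dublin. Trent is in Dublin.
After move 4: Dublin -> Quito. Trent is in Quito.
After move 5: Quito -> Seoul. Trent is in Seoul.
After move 6: Seoul -> Dublin. Trent is in Dublin.
After move 7: Dublin -> Quito. Trent is in Quito.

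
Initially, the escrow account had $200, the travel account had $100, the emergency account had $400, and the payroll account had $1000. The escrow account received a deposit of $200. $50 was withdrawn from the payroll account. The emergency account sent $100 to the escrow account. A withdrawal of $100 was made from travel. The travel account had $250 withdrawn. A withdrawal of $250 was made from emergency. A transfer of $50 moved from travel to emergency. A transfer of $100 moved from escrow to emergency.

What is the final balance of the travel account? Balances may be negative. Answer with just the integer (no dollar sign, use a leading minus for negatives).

Answer: -300

Derivation:
Tracking account balances step by step:
Start: escrow=200, travel=100, emergency=400, payroll=1000
Event 1 (deposit 200 to escrow): escrow: 200 + 200 = 400. Balances: escrow=400, travel=100, emergency=400, payroll=1000
Event 2 (withdraw 50 from payroll): payroll: 1000 - 50 = 950. Balances: escrow=400, travel=100, emergency=400, payroll=950
Event 3 (transfer 100 emergency -> escrow): emergency: 400 - 100 = 300, escrow: 400 + 100 = 500. Balances: escrow=500, travel=100, emergency=300, payroll=950
Event 4 (withdraw 100 from travel): travel: 100 - 100 = 0. Balances: escrow=500, travel=0, emergency=300, payroll=950
Event 5 (withdraw 250 from travel): travel: 0 - 250 = -250. Balances: escrow=500, travel=-250, emergency=300, payroll=950
Event 6 (withdraw 250 from emergency): emergency: 300 - 250 = 50. Balances: escrow=500, travel=-250, emergency=50, payroll=950
Event 7 (transfer 50 travel -> emergency): travel: -250 - 50 = -300, emergency: 50 + 50 = 100. Balances: escrow=500, travel=-300, emergency=100, payroll=950
Event 8 (transfer 100 escrow -> emergency): escrow: 500 - 100 = 400, emergency: 100 + 100 = 200. Balances: escrow=400, travel=-300, emergency=200, payroll=950

Final balance of travel: -300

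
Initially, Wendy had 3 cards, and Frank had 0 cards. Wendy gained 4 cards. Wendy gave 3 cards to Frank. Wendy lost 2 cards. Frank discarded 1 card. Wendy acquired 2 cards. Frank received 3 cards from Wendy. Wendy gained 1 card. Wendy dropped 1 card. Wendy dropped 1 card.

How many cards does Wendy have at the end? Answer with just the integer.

Tracking counts step by step:
Start: Wendy=3, Frank=0
Event 1 (Wendy +4): Wendy: 3 -> 7. State: Wendy=7, Frank=0
Event 2 (Wendy -> Frank, 3): Wendy: 7 -> 4, Frank: 0 -> 3. State: Wendy=4, Frank=3
Event 3 (Wendy -2): Wendy: 4 -> 2. State: Wendy=2, Frank=3
Event 4 (Frank -1): Frank: 3 -> 2. State: Wendy=2, Frank=2
Event 5 (Wendy +2): Wendy: 2 -> 4. State: Wendy=4, Frank=2
Event 6 (Wendy -> Frank, 3): Wendy: 4 -> 1, Frank: 2 -> 5. State: Wendy=1, Frank=5
Event 7 (Wendy +1): Wendy: 1 -> 2. State: Wendy=2, Frank=5
Event 8 (Wendy -1): Wendy: 2 -> 1. State: Wendy=1, Frank=5
Event 9 (Wendy -1): Wendy: 1 -> 0. State: Wendy=0, Frank=5

Wendy's final count: 0

Answer: 0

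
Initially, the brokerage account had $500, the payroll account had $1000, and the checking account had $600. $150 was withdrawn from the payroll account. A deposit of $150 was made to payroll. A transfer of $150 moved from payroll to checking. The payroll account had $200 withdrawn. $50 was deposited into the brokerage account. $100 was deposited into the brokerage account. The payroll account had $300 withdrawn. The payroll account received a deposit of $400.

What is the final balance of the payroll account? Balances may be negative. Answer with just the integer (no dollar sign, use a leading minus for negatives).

Answer: 750

Derivation:
Tracking account balances step by step:
Start: brokerage=500, payroll=1000, checking=600
Event 1 (withdraw 150 from payroll): payroll: 1000 - 150 = 850. Balances: brokerage=500, payroll=850, checking=600
Event 2 (deposit 150 to payroll): payroll: 850 + 150 = 1000. Balances: brokerage=500, payroll=1000, checking=600
Event 3 (transfer 150 payroll -> checking): payroll: 1000 - 150 = 850, checking: 600 + 150 = 750. Balances: brokerage=500, payroll=850, checking=750
Event 4 (withdraw 200 from payroll): payroll: 850 - 200 = 650. Balances: brokerage=500, payroll=650, checking=750
Event 5 (deposit 50 to brokerage): brokerage: 500 + 50 = 550. Balances: brokerage=550, payroll=650, checking=750
Event 6 (deposit 100 to brokerage): brokerage: 550 + 100 = 650. Balances: brokerage=650, payroll=650, checking=750
Event 7 (withdraw 300 from payroll): payroll: 650 - 300 = 350. Balances: brokerage=650, payroll=350, checking=750
Event 8 (deposit 400 to payroll): payroll: 350 + 400 = 750. Balances: brokerage=650, payroll=750, checking=750

Final balance of payroll: 750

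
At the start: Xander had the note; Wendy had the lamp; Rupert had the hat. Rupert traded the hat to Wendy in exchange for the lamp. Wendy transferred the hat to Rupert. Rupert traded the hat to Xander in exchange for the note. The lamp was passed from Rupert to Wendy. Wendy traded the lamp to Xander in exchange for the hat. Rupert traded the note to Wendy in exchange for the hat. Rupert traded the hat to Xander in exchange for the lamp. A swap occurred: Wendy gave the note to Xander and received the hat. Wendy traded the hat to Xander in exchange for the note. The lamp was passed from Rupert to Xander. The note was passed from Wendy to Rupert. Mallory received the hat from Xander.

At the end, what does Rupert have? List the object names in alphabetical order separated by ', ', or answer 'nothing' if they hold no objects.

Answer: note

Derivation:
Tracking all object holders:
Start: note:Xander, lamp:Wendy, hat:Rupert
Event 1 (swap hat<->lamp: now hat:Wendy, lamp:Rupert). State: note:Xander, lamp:Rupert, hat:Wendy
Event 2 (give hat: Wendy -> Rupert). State: note:Xander, lamp:Rupert, hat:Rupert
Event 3 (swap hat<->note: now hat:Xander, note:Rupert). State: note:Rupert, lamp:Rupert, hat:Xander
Event 4 (give lamp: Rupert -> Wendy). State: note:Rupert, lamp:Wendy, hat:Xander
Event 5 (swap lamp<->hat: now lamp:Xander, hat:Wendy). State: note:Rupert, lamp:Xander, hat:Wendy
Event 6 (swap note<->hat: now note:Wendy, hat:Rupert). State: note:Wendy, lamp:Xander, hat:Rupert
Event 7 (swap hat<->lamp: now hat:Xander, lamp:Rupert). State: note:Wendy, lamp:Rupert, hat:Xander
Event 8 (swap note<->hat: now note:Xander, hat:Wendy). State: note:Xander, lamp:Rupert, hat:Wendy
Event 9 (swap hat<->note: now hat:Xander, note:Wendy). State: note:Wendy, lamp:Rupert, hat:Xander
Event 10 (give lamp: Rupert -> Xander). State: note:Wendy, lamp:Xander, hat:Xander
Event 11 (give note: Wendy -> Rupert). State: note:Rupert, lamp:Xander, hat:Xander
Event 12 (give hat: Xander -> Mallory). State: note:Rupert, lamp:Xander, hat:Mallory

Final state: note:Rupert, lamp:Xander, hat:Mallory
Rupert holds: note.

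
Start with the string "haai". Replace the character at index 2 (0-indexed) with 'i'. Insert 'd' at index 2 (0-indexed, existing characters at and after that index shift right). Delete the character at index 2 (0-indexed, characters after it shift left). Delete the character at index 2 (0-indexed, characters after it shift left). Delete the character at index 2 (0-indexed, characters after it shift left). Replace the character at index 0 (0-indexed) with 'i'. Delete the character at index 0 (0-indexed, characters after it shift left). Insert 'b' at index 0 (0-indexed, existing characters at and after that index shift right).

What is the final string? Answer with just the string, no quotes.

Applying each edit step by step:
Start: "haai"
Op 1 (replace idx 2: 'a' -> 'i'): "haai" -> "haii"
Op 2 (insert 'd' at idx 2): "haii" -> "hadii"
Op 3 (delete idx 2 = 'd'): "hadii" -> "haii"
Op 4 (delete idx 2 = 'i'): "haii" -> "hai"
Op 5 (delete idx 2 = 'i'): "hai" -> "ha"
Op 6 (replace idx 0: 'h' -> 'i'): "ha" -> "ia"
Op 7 (delete idx 0 = 'i'): "ia" -> "a"
Op 8 (insert 'b' at idx 0): "a" -> "ba"

Answer: ba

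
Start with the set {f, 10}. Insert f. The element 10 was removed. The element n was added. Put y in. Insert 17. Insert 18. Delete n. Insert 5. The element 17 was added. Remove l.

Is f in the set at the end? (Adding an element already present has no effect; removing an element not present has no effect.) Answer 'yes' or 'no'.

Answer: yes

Derivation:
Tracking the set through each operation:
Start: {10, f}
Event 1 (add f): already present, no change. Set: {10, f}
Event 2 (remove 10): removed. Set: {f}
Event 3 (add n): added. Set: {f, n}
Event 4 (add y): added. Set: {f, n, y}
Event 5 (add 17): added. Set: {17, f, n, y}
Event 6 (add 18): added. Set: {17, 18, f, n, y}
Event 7 (remove n): removed. Set: {17, 18, f, y}
Event 8 (add 5): added. Set: {17, 18, 5, f, y}
Event 9 (add 17): already present, no change. Set: {17, 18, 5, f, y}
Event 10 (remove l): not present, no change. Set: {17, 18, 5, f, y}

Final set: {17, 18, 5, f, y} (size 5)
f is in the final set.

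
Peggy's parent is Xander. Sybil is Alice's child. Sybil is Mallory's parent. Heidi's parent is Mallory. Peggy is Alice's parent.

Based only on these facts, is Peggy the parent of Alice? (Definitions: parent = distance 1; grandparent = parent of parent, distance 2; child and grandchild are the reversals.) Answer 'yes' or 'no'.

Reconstructing the parent chain from the given facts:
  Xander -> Peggy -> Alice -> Sybil -> Mallory -> Heidi
(each arrow means 'parent of the next')
Positions in the chain (0 = top):
  position of Xander: 0
  position of Peggy: 1
  position of Alice: 2
  position of Sybil: 3
  position of Mallory: 4
  position of Heidi: 5

Peggy is at position 1, Alice is at position 2; signed distance (j - i) = 1.
'parent' requires j - i = 1. Actual distance is 1, so the relation HOLDS.

Answer: yes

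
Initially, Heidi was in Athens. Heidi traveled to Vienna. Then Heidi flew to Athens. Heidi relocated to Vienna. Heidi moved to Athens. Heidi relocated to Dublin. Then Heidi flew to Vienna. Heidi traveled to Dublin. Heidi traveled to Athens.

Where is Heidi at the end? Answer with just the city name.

Answer: Athens

Derivation:
Tracking Heidi's location:
Start: Heidi is in Athens.
After move 1: Athens -> Vienna. Heidi is in Vienna.
After move 2: Vienna -> Athens. Heidi is in Athens.
After move 3: Athens -> Vienna. Heidi is in Vienna.
After move 4: Vienna -> Athens. Heidi is in Athens.
After move 5: Athens -> Dublin. Heidi is in Dublin.
After move 6: Dublin -> Vienna. Heidi is in Vienna.
After move 7: Vienna -> Dublin. Heidi is in Dublin.
After move 8: Dublin -> Athens. Heidi is in Athens.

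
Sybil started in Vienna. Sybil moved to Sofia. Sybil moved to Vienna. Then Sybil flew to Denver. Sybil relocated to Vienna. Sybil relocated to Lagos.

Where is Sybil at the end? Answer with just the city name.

Answer: Lagos

Derivation:
Tracking Sybil's location:
Start: Sybil is in Vienna.
After move 1: Vienna -> Sofia. Sybil is in Sofia.
After move 2: Sofia -> Vienna. Sybil is in Vienna.
After move 3: Vienna -> Denver. Sybil is in Denver.
After move 4: Denver -> Vienna. Sybil is in Vienna.
After move 5: Vienna -> Lagos. Sybil is in Lagos.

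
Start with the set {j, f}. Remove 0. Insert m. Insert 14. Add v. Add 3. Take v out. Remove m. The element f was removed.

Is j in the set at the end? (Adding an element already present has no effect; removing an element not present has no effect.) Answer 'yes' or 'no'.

Answer: yes

Derivation:
Tracking the set through each operation:
Start: {f, j}
Event 1 (remove 0): not present, no change. Set: {f, j}
Event 2 (add m): added. Set: {f, j, m}
Event 3 (add 14): added. Set: {14, f, j, m}
Event 4 (add v): added. Set: {14, f, j, m, v}
Event 5 (add 3): added. Set: {14, 3, f, j, m, v}
Event 6 (remove v): removed. Set: {14, 3, f, j, m}
Event 7 (remove m): removed. Set: {14, 3, f, j}
Event 8 (remove f): removed. Set: {14, 3, j}

Final set: {14, 3, j} (size 3)
j is in the final set.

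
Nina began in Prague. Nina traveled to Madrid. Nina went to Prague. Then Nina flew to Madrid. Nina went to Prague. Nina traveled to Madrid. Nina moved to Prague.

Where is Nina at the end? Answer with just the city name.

Answer: Prague

Derivation:
Tracking Nina's location:
Start: Nina is in Prague.
After move 1: Prague -> Madrid. Nina is in Madrid.
After move 2: Madrid -> Prague. Nina is in Prague.
After move 3: Prague -> Madrid. Nina is in Madrid.
After move 4: Madrid -> Prague. Nina is in Prague.
After move 5: Prague -> Madrid. Nina is in Madrid.
After move 6: Madrid -> Prague. Nina is in Prague.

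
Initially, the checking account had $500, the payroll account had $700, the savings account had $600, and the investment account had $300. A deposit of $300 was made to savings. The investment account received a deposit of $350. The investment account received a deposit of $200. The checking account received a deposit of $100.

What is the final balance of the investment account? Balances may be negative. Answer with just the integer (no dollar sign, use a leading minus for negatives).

Answer: 850

Derivation:
Tracking account balances step by step:
Start: checking=500, payroll=700, savings=600, investment=300
Event 1 (deposit 300 to savings): savings: 600 + 300 = 900. Balances: checking=500, payroll=700, savings=900, investment=300
Event 2 (deposit 350 to investment): investment: 300 + 350 = 650. Balances: checking=500, payroll=700, savings=900, investment=650
Event 3 (deposit 200 to investment): investment: 650 + 200 = 850. Balances: checking=500, payroll=700, savings=900, investment=850
Event 4 (deposit 100 to checking): checking: 500 + 100 = 600. Balances: checking=600, payroll=700, savings=900, investment=850

Final balance of investment: 850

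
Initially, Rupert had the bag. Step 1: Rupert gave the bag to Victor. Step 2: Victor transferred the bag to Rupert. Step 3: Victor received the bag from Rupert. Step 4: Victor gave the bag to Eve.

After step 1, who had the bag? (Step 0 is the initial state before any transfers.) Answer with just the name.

Answer: Victor

Derivation:
Tracking the bag holder through step 1:
After step 0 (start): Rupert
After step 1: Victor

At step 1, the holder is Victor.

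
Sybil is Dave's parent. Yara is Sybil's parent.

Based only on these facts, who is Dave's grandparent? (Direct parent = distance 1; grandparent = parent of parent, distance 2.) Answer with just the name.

Answer: Yara

Derivation:
Reconstructing the parent chain from the given facts:
  Yara -> Sybil -> Dave
(each arrow means 'parent of the next')
Positions in the chain (0 = top):
  position of Yara: 0
  position of Sybil: 1
  position of Dave: 2

Dave is at position 2; the grandparent is 2 steps up the chain, i.e. position 0: Yara.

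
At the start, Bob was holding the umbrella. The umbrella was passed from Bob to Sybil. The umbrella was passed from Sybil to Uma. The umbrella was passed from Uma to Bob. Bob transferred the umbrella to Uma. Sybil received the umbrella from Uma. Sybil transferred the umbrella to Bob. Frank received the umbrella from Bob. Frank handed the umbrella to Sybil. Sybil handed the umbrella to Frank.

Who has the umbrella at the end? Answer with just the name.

Answer: Frank

Derivation:
Tracking the umbrella through each event:
Start: Bob has the umbrella.
After event 1: Sybil has the umbrella.
After event 2: Uma has the umbrella.
After event 3: Bob has the umbrella.
After event 4: Uma has the umbrella.
After event 5: Sybil has the umbrella.
After event 6: Bob has the umbrella.
After event 7: Frank has the umbrella.
After event 8: Sybil has the umbrella.
After event 9: Frank has the umbrella.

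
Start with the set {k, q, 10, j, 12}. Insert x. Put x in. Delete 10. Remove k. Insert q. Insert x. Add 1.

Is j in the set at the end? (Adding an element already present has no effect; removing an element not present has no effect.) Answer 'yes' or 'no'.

Tracking the set through each operation:
Start: {10, 12, j, k, q}
Event 1 (add x): added. Set: {10, 12, j, k, q, x}
Event 2 (add x): already present, no change. Set: {10, 12, j, k, q, x}
Event 3 (remove 10): removed. Set: {12, j, k, q, x}
Event 4 (remove k): removed. Set: {12, j, q, x}
Event 5 (add q): already present, no change. Set: {12, j, q, x}
Event 6 (add x): already present, no change. Set: {12, j, q, x}
Event 7 (add 1): added. Set: {1, 12, j, q, x}

Final set: {1, 12, j, q, x} (size 5)
j is in the final set.

Answer: yes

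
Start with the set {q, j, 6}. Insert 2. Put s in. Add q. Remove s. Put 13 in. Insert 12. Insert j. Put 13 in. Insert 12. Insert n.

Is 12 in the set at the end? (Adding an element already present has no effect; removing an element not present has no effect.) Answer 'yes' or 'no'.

Answer: yes

Derivation:
Tracking the set through each operation:
Start: {6, j, q}
Event 1 (add 2): added. Set: {2, 6, j, q}
Event 2 (add s): added. Set: {2, 6, j, q, s}
Event 3 (add q): already present, no change. Set: {2, 6, j, q, s}
Event 4 (remove s): removed. Set: {2, 6, j, q}
Event 5 (add 13): added. Set: {13, 2, 6, j, q}
Event 6 (add 12): added. Set: {12, 13, 2, 6, j, q}
Event 7 (add j): already present, no change. Set: {12, 13, 2, 6, j, q}
Event 8 (add 13): already present, no change. Set: {12, 13, 2, 6, j, q}
Event 9 (add 12): already present, no change. Set: {12, 13, 2, 6, j, q}
Event 10 (add n): added. Set: {12, 13, 2, 6, j, n, q}

Final set: {12, 13, 2, 6, j, n, q} (size 7)
12 is in the final set.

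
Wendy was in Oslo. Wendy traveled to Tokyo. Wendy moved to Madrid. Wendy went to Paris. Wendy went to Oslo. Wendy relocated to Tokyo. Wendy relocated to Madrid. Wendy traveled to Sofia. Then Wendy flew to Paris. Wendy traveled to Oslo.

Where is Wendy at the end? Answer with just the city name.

Tracking Wendy's location:
Start: Wendy is in Oslo.
After move 1: Oslo -> Tokyo. Wendy is in Tokyo.
After move 2: Tokyo -> Madrid. Wendy is in Madrid.
After move 3: Madrid -> Paris. Wendy is in Paris.
After move 4: Paris -> Oslo. Wendy is in Oslo.
After move 5: Oslo -> Tokyo. Wendy is in Tokyo.
After move 6: Tokyo -> Madrid. Wendy is in Madrid.
After move 7: Madrid -> Sofia. Wendy is in Sofia.
After move 8: Sofia -> Paris. Wendy is in Paris.
After move 9: Paris -> Oslo. Wendy is in Oslo.

Answer: Oslo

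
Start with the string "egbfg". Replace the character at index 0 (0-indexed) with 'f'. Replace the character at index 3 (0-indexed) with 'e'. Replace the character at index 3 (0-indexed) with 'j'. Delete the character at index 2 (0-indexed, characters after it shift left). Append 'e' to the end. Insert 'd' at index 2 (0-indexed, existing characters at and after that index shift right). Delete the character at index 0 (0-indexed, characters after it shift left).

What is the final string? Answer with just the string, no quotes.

Answer: gdjge

Derivation:
Applying each edit step by step:
Start: "egbfg"
Op 1 (replace idx 0: 'e' -> 'f'): "egbfg" -> "fgbfg"
Op 2 (replace idx 3: 'f' -> 'e'): "fgbfg" -> "fgbeg"
Op 3 (replace idx 3: 'e' -> 'j'): "fgbeg" -> "fgbjg"
Op 4 (delete idx 2 = 'b'): "fgbjg" -> "fgjg"
Op 5 (append 'e'): "fgjg" -> "fgjge"
Op 6 (insert 'd' at idx 2): "fgjge" -> "fgdjge"
Op 7 (delete idx 0 = 'f'): "fgdjge" -> "gdjge"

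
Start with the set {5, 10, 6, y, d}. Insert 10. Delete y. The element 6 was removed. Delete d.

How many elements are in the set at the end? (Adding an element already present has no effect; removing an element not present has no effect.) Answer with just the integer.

Tracking the set through each operation:
Start: {10, 5, 6, d, y}
Event 1 (add 10): already present, no change. Set: {10, 5, 6, d, y}
Event 2 (remove y): removed. Set: {10, 5, 6, d}
Event 3 (remove 6): removed. Set: {10, 5, d}
Event 4 (remove d): removed. Set: {10, 5}

Final set: {10, 5} (size 2)

Answer: 2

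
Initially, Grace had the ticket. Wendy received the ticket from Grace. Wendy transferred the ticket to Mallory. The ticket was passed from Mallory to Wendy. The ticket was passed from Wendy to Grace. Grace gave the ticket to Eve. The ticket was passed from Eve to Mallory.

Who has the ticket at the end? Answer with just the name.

Answer: Mallory

Derivation:
Tracking the ticket through each event:
Start: Grace has the ticket.
After event 1: Wendy has the ticket.
After event 2: Mallory has the ticket.
After event 3: Wendy has the ticket.
After event 4: Grace has the ticket.
After event 5: Eve has the ticket.
After event 6: Mallory has the ticket.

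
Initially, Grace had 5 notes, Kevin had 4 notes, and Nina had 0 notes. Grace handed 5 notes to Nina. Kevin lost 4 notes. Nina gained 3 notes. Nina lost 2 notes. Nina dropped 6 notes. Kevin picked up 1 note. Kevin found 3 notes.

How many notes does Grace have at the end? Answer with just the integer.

Tracking counts step by step:
Start: Grace=5, Kevin=4, Nina=0
Event 1 (Grace -> Nina, 5): Grace: 5 -> 0, Nina: 0 -> 5. State: Grace=0, Kevin=4, Nina=5
Event 2 (Kevin -4): Kevin: 4 -> 0. State: Grace=0, Kevin=0, Nina=5
Event 3 (Nina +3): Nina: 5 -> 8. State: Grace=0, Kevin=0, Nina=8
Event 4 (Nina -2): Nina: 8 -> 6. State: Grace=0, Kevin=0, Nina=6
Event 5 (Nina -6): Nina: 6 -> 0. State: Grace=0, Kevin=0, Nina=0
Event 6 (Kevin +1): Kevin: 0 -> 1. State: Grace=0, Kevin=1, Nina=0
Event 7 (Kevin +3): Kevin: 1 -> 4. State: Grace=0, Kevin=4, Nina=0

Grace's final count: 0

Answer: 0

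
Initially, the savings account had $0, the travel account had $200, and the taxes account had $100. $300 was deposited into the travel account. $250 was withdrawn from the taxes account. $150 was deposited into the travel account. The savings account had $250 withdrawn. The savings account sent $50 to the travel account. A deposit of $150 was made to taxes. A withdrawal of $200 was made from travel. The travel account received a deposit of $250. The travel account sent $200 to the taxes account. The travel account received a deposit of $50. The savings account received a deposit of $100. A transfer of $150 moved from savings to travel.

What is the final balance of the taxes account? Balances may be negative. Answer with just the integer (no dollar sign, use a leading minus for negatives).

Tracking account balances step by step:
Start: savings=0, travel=200, taxes=100
Event 1 (deposit 300 to travel): travel: 200 + 300 = 500. Balances: savings=0, travel=500, taxes=100
Event 2 (withdraw 250 from taxes): taxes: 100 - 250 = -150. Balances: savings=0, travel=500, taxes=-150
Event 3 (deposit 150 to travel): travel: 500 + 150 = 650. Balances: savings=0, travel=650, taxes=-150
Event 4 (withdraw 250 from savings): savings: 0 - 250 = -250. Balances: savings=-250, travel=650, taxes=-150
Event 5 (transfer 50 savings -> travel): savings: -250 - 50 = -300, travel: 650 + 50 = 700. Balances: savings=-300, travel=700, taxes=-150
Event 6 (deposit 150 to taxes): taxes: -150 + 150 = 0. Balances: savings=-300, travel=700, taxes=0
Event 7 (withdraw 200 from travel): travel: 700 - 200 = 500. Balances: savings=-300, travel=500, taxes=0
Event 8 (deposit 250 to travel): travel: 500 + 250 = 750. Balances: savings=-300, travel=750, taxes=0
Event 9 (transfer 200 travel -> taxes): travel: 750 - 200 = 550, taxes: 0 + 200 = 200. Balances: savings=-300, travel=550, taxes=200
Event 10 (deposit 50 to travel): travel: 550 + 50 = 600. Balances: savings=-300, travel=600, taxes=200
Event 11 (deposit 100 to savings): savings: -300 + 100 = -200. Balances: savings=-200, travel=600, taxes=200
Event 12 (transfer 150 savings -> travel): savings: -200 - 150 = -350, travel: 600 + 150 = 750. Balances: savings=-350, travel=750, taxes=200

Final balance of taxes: 200

Answer: 200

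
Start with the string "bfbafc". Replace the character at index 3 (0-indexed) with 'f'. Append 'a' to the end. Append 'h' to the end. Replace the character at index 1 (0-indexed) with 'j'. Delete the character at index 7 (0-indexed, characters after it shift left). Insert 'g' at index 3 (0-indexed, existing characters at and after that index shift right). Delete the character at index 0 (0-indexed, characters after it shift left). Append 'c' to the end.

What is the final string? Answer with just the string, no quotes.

Applying each edit step by step:
Start: "bfbafc"
Op 1 (replace idx 3: 'a' -> 'f'): "bfbafc" -> "bfbffc"
Op 2 (append 'a'): "bfbffc" -> "bfbffca"
Op 3 (append 'h'): "bfbffca" -> "bfbffcah"
Op 4 (replace idx 1: 'f' -> 'j'): "bfbffcah" -> "bjbffcah"
Op 5 (delete idx 7 = 'h'): "bjbffcah" -> "bjbffca"
Op 6 (insert 'g' at idx 3): "bjbffca" -> "bjbgffca"
Op 7 (delete idx 0 = 'b'): "bjbgffca" -> "jbgffca"
Op 8 (append 'c'): "jbgffca" -> "jbgffcac"

Answer: jbgffcac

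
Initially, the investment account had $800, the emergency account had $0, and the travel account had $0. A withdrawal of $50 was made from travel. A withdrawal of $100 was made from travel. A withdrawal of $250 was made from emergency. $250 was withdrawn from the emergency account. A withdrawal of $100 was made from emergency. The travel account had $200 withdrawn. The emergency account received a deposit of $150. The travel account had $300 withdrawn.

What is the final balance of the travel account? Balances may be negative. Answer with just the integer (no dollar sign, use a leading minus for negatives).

Answer: -650

Derivation:
Tracking account balances step by step:
Start: investment=800, emergency=0, travel=0
Event 1 (withdraw 50 from travel): travel: 0 - 50 = -50. Balances: investment=800, emergency=0, travel=-50
Event 2 (withdraw 100 from travel): travel: -50 - 100 = -150. Balances: investment=800, emergency=0, travel=-150
Event 3 (withdraw 250 from emergency): emergency: 0 - 250 = -250. Balances: investment=800, emergency=-250, travel=-150
Event 4 (withdraw 250 from emergency): emergency: -250 - 250 = -500. Balances: investment=800, emergency=-500, travel=-150
Event 5 (withdraw 100 from emergency): emergency: -500 - 100 = -600. Balances: investment=800, emergency=-600, travel=-150
Event 6 (withdraw 200 from travel): travel: -150 - 200 = -350. Balances: investment=800, emergency=-600, travel=-350
Event 7 (deposit 150 to emergency): emergency: -600 + 150 = -450. Balances: investment=800, emergency=-450, travel=-350
Event 8 (withdraw 300 from travel): travel: -350 - 300 = -650. Balances: investment=800, emergency=-450, travel=-650

Final balance of travel: -650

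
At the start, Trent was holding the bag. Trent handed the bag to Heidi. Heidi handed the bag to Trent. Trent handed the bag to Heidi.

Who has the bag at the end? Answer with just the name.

Answer: Heidi

Derivation:
Tracking the bag through each event:
Start: Trent has the bag.
After event 1: Heidi has the bag.
After event 2: Trent has the bag.
After event 3: Heidi has the bag.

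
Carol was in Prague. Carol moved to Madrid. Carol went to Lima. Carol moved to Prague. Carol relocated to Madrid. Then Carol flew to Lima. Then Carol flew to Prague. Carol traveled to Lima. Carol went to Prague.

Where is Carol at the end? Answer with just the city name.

Answer: Prague

Derivation:
Tracking Carol's location:
Start: Carol is in Prague.
After move 1: Prague -> Madrid. Carol is in Madrid.
After move 2: Madrid -> Lima. Carol is in Lima.
After move 3: Lima -> Prague. Carol is in Prague.
After move 4: Prague -> Madrid. Carol is in Madrid.
After move 5: Madrid -> Lima. Carol is in Lima.
After move 6: Lima -> Prague. Carol is in Prague.
After move 7: Prague -> Lima. Carol is in Lima.
After move 8: Lima -> Prague. Carol is in Prague.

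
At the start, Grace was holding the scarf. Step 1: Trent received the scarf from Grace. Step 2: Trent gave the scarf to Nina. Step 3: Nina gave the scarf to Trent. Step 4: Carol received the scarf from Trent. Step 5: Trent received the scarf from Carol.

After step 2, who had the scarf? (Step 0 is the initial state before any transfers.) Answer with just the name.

Tracking the scarf holder through step 2:
After step 0 (start): Grace
After step 1: Trent
After step 2: Nina

At step 2, the holder is Nina.

Answer: Nina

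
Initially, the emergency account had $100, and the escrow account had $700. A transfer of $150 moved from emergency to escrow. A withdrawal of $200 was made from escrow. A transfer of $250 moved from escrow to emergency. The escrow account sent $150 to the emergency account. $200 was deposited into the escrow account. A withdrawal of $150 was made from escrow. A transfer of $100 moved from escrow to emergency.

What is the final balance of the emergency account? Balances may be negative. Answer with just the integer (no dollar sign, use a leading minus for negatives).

Answer: 450

Derivation:
Tracking account balances step by step:
Start: emergency=100, escrow=700
Event 1 (transfer 150 emergency -> escrow): emergency: 100 - 150 = -50, escrow: 700 + 150 = 850. Balances: emergency=-50, escrow=850
Event 2 (withdraw 200 from escrow): escrow: 850 - 200 = 650. Balances: emergency=-50, escrow=650
Event 3 (transfer 250 escrow -> emergency): escrow: 650 - 250 = 400, emergency: -50 + 250 = 200. Balances: emergency=200, escrow=400
Event 4 (transfer 150 escrow -> emergency): escrow: 400 - 150 = 250, emergency: 200 + 150 = 350. Balances: emergency=350, escrow=250
Event 5 (deposit 200 to escrow): escrow: 250 + 200 = 450. Balances: emergency=350, escrow=450
Event 6 (withdraw 150 from escrow): escrow: 450 - 150 = 300. Balances: emergency=350, escrow=300
Event 7 (transfer 100 escrow -> emergency): escrow: 300 - 100 = 200, emergency: 350 + 100 = 450. Balances: emergency=450, escrow=200

Final balance of emergency: 450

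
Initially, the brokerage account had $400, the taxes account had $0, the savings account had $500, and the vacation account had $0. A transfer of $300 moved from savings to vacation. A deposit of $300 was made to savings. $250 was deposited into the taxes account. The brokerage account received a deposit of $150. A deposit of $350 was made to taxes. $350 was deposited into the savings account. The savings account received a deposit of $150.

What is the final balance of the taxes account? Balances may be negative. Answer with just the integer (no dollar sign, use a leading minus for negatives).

Answer: 600

Derivation:
Tracking account balances step by step:
Start: brokerage=400, taxes=0, savings=500, vacation=0
Event 1 (transfer 300 savings -> vacation): savings: 500 - 300 = 200, vacation: 0 + 300 = 300. Balances: brokerage=400, taxes=0, savings=200, vacation=300
Event 2 (deposit 300 to savings): savings: 200 + 300 = 500. Balances: brokerage=400, taxes=0, savings=500, vacation=300
Event 3 (deposit 250 to taxes): taxes: 0 + 250 = 250. Balances: brokerage=400, taxes=250, savings=500, vacation=300
Event 4 (deposit 150 to brokerage): brokerage: 400 + 150 = 550. Balances: brokerage=550, taxes=250, savings=500, vacation=300
Event 5 (deposit 350 to taxes): taxes: 250 + 350 = 600. Balances: brokerage=550, taxes=600, savings=500, vacation=300
Event 6 (deposit 350 to savings): savings: 500 + 350 = 850. Balances: brokerage=550, taxes=600, savings=850, vacation=300
Event 7 (deposit 150 to savings): savings: 850 + 150 = 1000. Balances: brokerage=550, taxes=600, savings=1000, vacation=300

Final balance of taxes: 600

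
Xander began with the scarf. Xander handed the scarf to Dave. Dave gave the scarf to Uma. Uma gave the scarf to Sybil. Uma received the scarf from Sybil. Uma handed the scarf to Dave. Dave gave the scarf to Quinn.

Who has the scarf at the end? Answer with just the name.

Answer: Quinn

Derivation:
Tracking the scarf through each event:
Start: Xander has the scarf.
After event 1: Dave has the scarf.
After event 2: Uma has the scarf.
After event 3: Sybil has the scarf.
After event 4: Uma has the scarf.
After event 5: Dave has the scarf.
After event 6: Quinn has the scarf.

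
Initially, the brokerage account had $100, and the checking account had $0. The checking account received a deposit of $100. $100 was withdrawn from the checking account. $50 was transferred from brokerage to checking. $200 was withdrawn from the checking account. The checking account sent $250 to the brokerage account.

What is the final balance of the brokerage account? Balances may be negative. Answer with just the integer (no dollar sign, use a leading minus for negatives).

Answer: 300

Derivation:
Tracking account balances step by step:
Start: brokerage=100, checking=0
Event 1 (deposit 100 to checking): checking: 0 + 100 = 100. Balances: brokerage=100, checking=100
Event 2 (withdraw 100 from checking): checking: 100 - 100 = 0. Balances: brokerage=100, checking=0
Event 3 (transfer 50 brokerage -> checking): brokerage: 100 - 50 = 50, checking: 0 + 50 = 50. Balances: brokerage=50, checking=50
Event 4 (withdraw 200 from checking): checking: 50 - 200 = -150. Balances: brokerage=50, checking=-150
Event 5 (transfer 250 checking -> brokerage): checking: -150 - 250 = -400, brokerage: 50 + 250 = 300. Balances: brokerage=300, checking=-400

Final balance of brokerage: 300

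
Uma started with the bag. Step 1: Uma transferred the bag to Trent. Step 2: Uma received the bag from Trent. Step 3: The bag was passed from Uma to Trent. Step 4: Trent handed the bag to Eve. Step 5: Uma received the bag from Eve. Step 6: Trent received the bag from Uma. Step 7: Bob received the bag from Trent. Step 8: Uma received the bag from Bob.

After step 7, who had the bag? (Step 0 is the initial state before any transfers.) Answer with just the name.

Answer: Bob

Derivation:
Tracking the bag holder through step 7:
After step 0 (start): Uma
After step 1: Trent
After step 2: Uma
After step 3: Trent
After step 4: Eve
After step 5: Uma
After step 6: Trent
After step 7: Bob

At step 7, the holder is Bob.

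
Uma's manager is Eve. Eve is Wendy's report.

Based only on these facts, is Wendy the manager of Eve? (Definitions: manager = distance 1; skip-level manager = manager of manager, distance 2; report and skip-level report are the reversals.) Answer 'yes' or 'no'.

Answer: yes

Derivation:
Reconstructing the manager chain from the given facts:
  Wendy -> Eve -> Uma
(each arrow means 'manager of the next')
Positions in the chain (0 = top):
  position of Wendy: 0
  position of Eve: 1
  position of Uma: 2

Wendy is at position 0, Eve is at position 1; signed distance (j - i) = 1.
'manager' requires j - i = 1. Actual distance is 1, so the relation HOLDS.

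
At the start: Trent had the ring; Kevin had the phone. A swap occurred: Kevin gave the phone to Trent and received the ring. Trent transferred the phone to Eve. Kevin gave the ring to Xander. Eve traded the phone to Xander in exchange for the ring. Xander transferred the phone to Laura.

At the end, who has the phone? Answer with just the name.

Answer: Laura

Derivation:
Tracking all object holders:
Start: ring:Trent, phone:Kevin
Event 1 (swap phone<->ring: now phone:Trent, ring:Kevin). State: ring:Kevin, phone:Trent
Event 2 (give phone: Trent -> Eve). State: ring:Kevin, phone:Eve
Event 3 (give ring: Kevin -> Xander). State: ring:Xander, phone:Eve
Event 4 (swap phone<->ring: now phone:Xander, ring:Eve). State: ring:Eve, phone:Xander
Event 5 (give phone: Xander -> Laura). State: ring:Eve, phone:Laura

Final state: ring:Eve, phone:Laura
The phone is held by Laura.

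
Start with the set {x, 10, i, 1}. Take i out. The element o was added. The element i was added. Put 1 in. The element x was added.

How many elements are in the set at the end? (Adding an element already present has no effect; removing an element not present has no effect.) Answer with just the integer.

Tracking the set through each operation:
Start: {1, 10, i, x}
Event 1 (remove i): removed. Set: {1, 10, x}
Event 2 (add o): added. Set: {1, 10, o, x}
Event 3 (add i): added. Set: {1, 10, i, o, x}
Event 4 (add 1): already present, no change. Set: {1, 10, i, o, x}
Event 5 (add x): already present, no change. Set: {1, 10, i, o, x}

Final set: {1, 10, i, o, x} (size 5)

Answer: 5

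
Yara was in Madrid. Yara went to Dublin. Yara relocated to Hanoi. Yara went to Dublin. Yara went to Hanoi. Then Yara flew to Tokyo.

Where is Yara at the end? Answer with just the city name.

Tracking Yara's location:
Start: Yara is in Madrid.
After move 1: Madrid -> Dublin. Yara is in Dublin.
After move 2: Dublin -> Hanoi. Yara is in Hanoi.
After move 3: Hanoi -> Dublin. Yara is in Dublin.
After move 4: Dublin -> Hanoi. Yara is in Hanoi.
After move 5: Hanoi -> Tokyo. Yara is in Tokyo.

Answer: Tokyo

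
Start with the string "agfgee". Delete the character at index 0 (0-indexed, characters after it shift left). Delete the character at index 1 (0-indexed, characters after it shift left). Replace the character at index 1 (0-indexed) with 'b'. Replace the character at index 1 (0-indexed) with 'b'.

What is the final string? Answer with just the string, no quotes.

Answer: gbee

Derivation:
Applying each edit step by step:
Start: "agfgee"
Op 1 (delete idx 0 = 'a'): "agfgee" -> "gfgee"
Op 2 (delete idx 1 = 'f'): "gfgee" -> "ggee"
Op 3 (replace idx 1: 'g' -> 'b'): "ggee" -> "gbee"
Op 4 (replace idx 1: 'b' -> 'b'): "gbee" -> "gbee"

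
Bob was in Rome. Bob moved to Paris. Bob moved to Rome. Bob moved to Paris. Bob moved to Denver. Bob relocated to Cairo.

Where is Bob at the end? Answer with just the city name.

Tracking Bob's location:
Start: Bob is in Rome.
After move 1: Rome -> Paris. Bob is in Paris.
After move 2: Paris -> Rome. Bob is in Rome.
After move 3: Rome -> Paris. Bob is in Paris.
After move 4: Paris -> Denver. Bob is in Denver.
After move 5: Denver -> Cairo. Bob is in Cairo.

Answer: Cairo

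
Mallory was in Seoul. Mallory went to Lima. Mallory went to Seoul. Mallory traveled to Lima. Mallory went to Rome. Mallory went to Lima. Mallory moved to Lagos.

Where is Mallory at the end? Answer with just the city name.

Answer: Lagos

Derivation:
Tracking Mallory's location:
Start: Mallory is in Seoul.
After move 1: Seoul -> Lima. Mallory is in Lima.
After move 2: Lima -> Seoul. Mallory is in Seoul.
After move 3: Seoul -> Lima. Mallory is in Lima.
After move 4: Lima -> Rome. Mallory is in Rome.
After move 5: Rome -> Lima. Mallory is in Lima.
After move 6: Lima -> Lagos. Mallory is in Lagos.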